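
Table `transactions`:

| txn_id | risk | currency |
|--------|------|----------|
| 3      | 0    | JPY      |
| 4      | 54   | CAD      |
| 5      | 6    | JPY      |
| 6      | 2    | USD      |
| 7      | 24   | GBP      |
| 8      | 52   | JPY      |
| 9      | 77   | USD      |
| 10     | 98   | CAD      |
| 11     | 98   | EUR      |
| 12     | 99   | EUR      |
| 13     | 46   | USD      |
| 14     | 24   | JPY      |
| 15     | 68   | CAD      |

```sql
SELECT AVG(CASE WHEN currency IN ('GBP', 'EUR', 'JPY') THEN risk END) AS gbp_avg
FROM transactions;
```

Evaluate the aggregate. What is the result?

43.2857142857

txn_id=3: ✓ → 0
txn_id=4: ✗
txn_id=5: ✓ → 6
txn_id=6: ✗
txn_id=7: ✓ → 24
txn_id=8: ✓ → 52
txn_id=9: ✗
txn_id=10: ✗
txn_id=11: ✓ → 98
txn_id=12: ✓ → 99
txn_id=13: ✗
txn_id=14: ✓ → 24
txn_id=15: ✗
gbp_avg = (0 + 6 + 24 + 52 + 98 + 99 + 24) / 7 = 43.2857142857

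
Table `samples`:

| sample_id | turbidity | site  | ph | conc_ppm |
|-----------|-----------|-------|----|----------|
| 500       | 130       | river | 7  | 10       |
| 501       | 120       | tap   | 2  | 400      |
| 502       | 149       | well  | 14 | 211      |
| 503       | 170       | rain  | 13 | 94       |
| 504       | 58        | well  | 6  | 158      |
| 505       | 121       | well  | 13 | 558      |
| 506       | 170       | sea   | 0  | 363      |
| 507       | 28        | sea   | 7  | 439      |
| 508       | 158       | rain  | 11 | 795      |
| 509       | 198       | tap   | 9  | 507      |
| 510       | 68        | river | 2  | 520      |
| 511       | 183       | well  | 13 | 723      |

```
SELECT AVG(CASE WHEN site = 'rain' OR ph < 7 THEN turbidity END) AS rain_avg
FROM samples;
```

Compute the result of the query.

sample_id=500: ✗
sample_id=501: ✓ → 120
sample_id=502: ✗
sample_id=503: ✓ → 170
sample_id=504: ✓ → 58
sample_id=505: ✗
sample_id=506: ✓ → 170
sample_id=507: ✗
sample_id=508: ✓ → 158
sample_id=509: ✗
sample_id=510: ✓ → 68
sample_id=511: ✗
rain_avg = (120 + 170 + 58 + 170 + 158 + 68) / 6 = 124

124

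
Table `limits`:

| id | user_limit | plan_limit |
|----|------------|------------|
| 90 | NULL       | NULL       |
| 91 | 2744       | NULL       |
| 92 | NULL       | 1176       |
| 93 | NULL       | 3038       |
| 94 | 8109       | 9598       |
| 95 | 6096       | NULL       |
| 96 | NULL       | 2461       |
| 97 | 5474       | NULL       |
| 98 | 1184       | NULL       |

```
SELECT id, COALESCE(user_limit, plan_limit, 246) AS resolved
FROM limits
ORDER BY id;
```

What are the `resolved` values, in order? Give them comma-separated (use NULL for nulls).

id=90: user_limit=NULL, plan_limit=NULL, → literal 246 → 246
id=91: user_limit=2744 → 2744
id=92: user_limit=NULL, plan_limit=1176 → 1176
id=93: user_limit=NULL, plan_limit=3038 → 3038
id=94: user_limit=8109 → 8109
id=95: user_limit=6096 → 6096
id=96: user_limit=NULL, plan_limit=2461 → 2461
id=97: user_limit=5474 → 5474
id=98: user_limit=1184 → 1184

246, 2744, 1176, 3038, 8109, 6096, 2461, 5474, 1184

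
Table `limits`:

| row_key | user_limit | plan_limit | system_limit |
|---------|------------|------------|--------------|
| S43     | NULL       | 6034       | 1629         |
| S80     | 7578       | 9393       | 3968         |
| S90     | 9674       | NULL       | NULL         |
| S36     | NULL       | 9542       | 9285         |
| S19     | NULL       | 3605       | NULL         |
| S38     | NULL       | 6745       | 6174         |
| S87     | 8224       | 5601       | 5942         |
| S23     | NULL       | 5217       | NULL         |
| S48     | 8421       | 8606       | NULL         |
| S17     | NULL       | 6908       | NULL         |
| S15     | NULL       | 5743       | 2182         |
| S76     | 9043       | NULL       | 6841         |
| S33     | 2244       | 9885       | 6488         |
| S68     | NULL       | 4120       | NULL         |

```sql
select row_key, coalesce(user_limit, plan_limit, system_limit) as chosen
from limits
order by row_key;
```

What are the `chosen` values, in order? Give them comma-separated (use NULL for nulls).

row_key=S15: user_limit=NULL, plan_limit=5743 → 5743
row_key=S17: user_limit=NULL, plan_limit=6908 → 6908
row_key=S19: user_limit=NULL, plan_limit=3605 → 3605
row_key=S23: user_limit=NULL, plan_limit=5217 → 5217
row_key=S33: user_limit=2244 → 2244
row_key=S36: user_limit=NULL, plan_limit=9542 → 9542
row_key=S38: user_limit=NULL, plan_limit=6745 → 6745
row_key=S43: user_limit=NULL, plan_limit=6034 → 6034
row_key=S48: user_limit=8421 → 8421
row_key=S68: user_limit=NULL, plan_limit=4120 → 4120
row_key=S76: user_limit=9043 → 9043
row_key=S80: user_limit=7578 → 7578
row_key=S87: user_limit=8224 → 8224
row_key=S90: user_limit=9674 → 9674

5743, 6908, 3605, 5217, 2244, 9542, 6745, 6034, 8421, 4120, 9043, 7578, 8224, 9674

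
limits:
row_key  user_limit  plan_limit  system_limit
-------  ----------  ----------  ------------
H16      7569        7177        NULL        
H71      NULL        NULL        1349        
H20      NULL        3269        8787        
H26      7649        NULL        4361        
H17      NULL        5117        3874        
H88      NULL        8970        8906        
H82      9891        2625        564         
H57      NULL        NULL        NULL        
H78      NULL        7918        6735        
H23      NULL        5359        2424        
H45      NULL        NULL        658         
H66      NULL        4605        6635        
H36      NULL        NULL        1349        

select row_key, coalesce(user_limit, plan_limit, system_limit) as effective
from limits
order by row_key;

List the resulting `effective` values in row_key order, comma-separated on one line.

row_key=H16: user_limit=7569 → 7569
row_key=H17: user_limit=NULL, plan_limit=5117 → 5117
row_key=H20: user_limit=NULL, plan_limit=3269 → 3269
row_key=H23: user_limit=NULL, plan_limit=5359 → 5359
row_key=H26: user_limit=7649 → 7649
row_key=H36: user_limit=NULL, plan_limit=NULL, system_limit=1349 → 1349
row_key=H45: user_limit=NULL, plan_limit=NULL, system_limit=658 → 658
row_key=H57: user_limit=NULL, plan_limit=NULL, system_limit=NULL (all NULL) → NULL
row_key=H66: user_limit=NULL, plan_limit=4605 → 4605
row_key=H71: user_limit=NULL, plan_limit=NULL, system_limit=1349 → 1349
row_key=H78: user_limit=NULL, plan_limit=7918 → 7918
row_key=H82: user_limit=9891 → 9891
row_key=H88: user_limit=NULL, plan_limit=8970 → 8970

7569, 5117, 3269, 5359, 7649, 1349, 658, NULL, 4605, 1349, 7918, 9891, 8970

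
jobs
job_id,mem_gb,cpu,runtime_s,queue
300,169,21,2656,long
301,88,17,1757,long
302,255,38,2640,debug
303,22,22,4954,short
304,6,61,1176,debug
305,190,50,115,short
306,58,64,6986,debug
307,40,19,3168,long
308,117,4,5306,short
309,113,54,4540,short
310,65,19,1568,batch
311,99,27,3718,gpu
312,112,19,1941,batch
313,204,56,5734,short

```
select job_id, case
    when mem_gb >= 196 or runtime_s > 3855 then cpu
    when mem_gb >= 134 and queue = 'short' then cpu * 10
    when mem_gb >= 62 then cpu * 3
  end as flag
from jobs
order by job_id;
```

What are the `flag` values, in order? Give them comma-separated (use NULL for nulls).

job_id=300: mem_gb >= 62 → 63
job_id=301: mem_gb >= 62 → 51
job_id=302: mem_gb >= 196 or runtime_s > 3855 → 38
job_id=303: mem_gb >= 196 or runtime_s > 3855 → 22
job_id=304: (no match → NULL) → NULL
job_id=305: mem_gb >= 134 and queue = 'short' → 500
job_id=306: mem_gb >= 196 or runtime_s > 3855 → 64
job_id=307: (no match → NULL) → NULL
job_id=308: mem_gb >= 196 or runtime_s > 3855 → 4
job_id=309: mem_gb >= 196 or runtime_s > 3855 → 54
job_id=310: mem_gb >= 62 → 57
job_id=311: mem_gb >= 62 → 81
job_id=312: mem_gb >= 62 → 57
job_id=313: mem_gb >= 196 or runtime_s > 3855 → 56

63, 51, 38, 22, NULL, 500, 64, NULL, 4, 54, 57, 81, 57, 56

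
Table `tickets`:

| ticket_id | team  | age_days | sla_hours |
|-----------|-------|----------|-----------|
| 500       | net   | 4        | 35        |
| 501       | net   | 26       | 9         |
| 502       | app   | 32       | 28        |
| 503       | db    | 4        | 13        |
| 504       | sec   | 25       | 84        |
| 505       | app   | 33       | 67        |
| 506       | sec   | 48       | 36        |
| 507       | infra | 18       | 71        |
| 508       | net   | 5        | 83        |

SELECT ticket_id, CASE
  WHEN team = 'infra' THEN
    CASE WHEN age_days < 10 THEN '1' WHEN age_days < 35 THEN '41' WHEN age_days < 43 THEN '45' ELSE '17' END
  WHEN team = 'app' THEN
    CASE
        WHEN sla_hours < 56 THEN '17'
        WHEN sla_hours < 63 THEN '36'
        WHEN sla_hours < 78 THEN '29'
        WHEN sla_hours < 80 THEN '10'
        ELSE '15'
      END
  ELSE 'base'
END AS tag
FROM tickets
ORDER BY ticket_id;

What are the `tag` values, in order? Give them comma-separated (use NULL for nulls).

ticket_id=500: team='net' → outer ELSE → base
ticket_id=501: team='net' → outer ELSE → base
ticket_id=502: team='app' → inner[sla_hours < 56] → 17
ticket_id=503: team='db' → outer ELSE → base
ticket_id=504: team='sec' → outer ELSE → base
ticket_id=505: team='app' → inner[sla_hours < 78] → 29
ticket_id=506: team='sec' → outer ELSE → base
ticket_id=507: team='infra' → inner[age_days < 35] → 41
ticket_id=508: team='net' → outer ELSE → base

base, base, 17, base, base, 29, base, 41, base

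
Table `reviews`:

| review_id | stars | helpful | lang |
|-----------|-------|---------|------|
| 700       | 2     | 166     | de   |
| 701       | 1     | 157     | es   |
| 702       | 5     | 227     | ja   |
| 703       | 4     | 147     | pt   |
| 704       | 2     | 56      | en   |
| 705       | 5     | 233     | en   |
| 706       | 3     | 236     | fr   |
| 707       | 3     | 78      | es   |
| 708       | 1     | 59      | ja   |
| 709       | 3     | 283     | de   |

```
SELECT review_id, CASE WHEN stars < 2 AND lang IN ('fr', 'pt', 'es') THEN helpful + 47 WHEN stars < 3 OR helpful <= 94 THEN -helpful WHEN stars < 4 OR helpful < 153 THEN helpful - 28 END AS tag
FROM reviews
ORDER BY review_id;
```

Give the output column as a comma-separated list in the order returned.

-166, 204, NULL, 119, -56, NULL, 208, -78, -59, 255

review_id=700: stars < 3 OR helpful <= 94 → -166
review_id=701: stars < 2 AND lang IN ('fr', 'pt', 'es') → 204
review_id=702: (no match → NULL) → NULL
review_id=703: stars < 4 OR helpful < 153 → 119
review_id=704: stars < 3 OR helpful <= 94 → -56
review_id=705: (no match → NULL) → NULL
review_id=706: stars < 4 OR helpful < 153 → 208
review_id=707: stars < 3 OR helpful <= 94 → -78
review_id=708: stars < 3 OR helpful <= 94 → -59
review_id=709: stars < 4 OR helpful < 153 → 255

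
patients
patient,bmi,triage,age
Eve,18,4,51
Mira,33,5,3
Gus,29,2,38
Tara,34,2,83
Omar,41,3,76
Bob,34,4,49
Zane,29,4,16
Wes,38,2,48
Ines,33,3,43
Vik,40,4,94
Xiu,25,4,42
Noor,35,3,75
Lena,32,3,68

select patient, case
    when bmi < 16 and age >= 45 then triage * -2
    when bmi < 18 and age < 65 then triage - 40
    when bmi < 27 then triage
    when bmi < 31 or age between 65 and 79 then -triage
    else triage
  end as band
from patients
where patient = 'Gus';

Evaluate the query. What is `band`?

-2

patient = Gus: bmi=29, triage=2, age=38.
bmi < 16 and age >= 45 → false
bmi < 18 and age < 65 → false
bmi < 27 → false
bmi < 31 or age between 65 and 79 → true → -2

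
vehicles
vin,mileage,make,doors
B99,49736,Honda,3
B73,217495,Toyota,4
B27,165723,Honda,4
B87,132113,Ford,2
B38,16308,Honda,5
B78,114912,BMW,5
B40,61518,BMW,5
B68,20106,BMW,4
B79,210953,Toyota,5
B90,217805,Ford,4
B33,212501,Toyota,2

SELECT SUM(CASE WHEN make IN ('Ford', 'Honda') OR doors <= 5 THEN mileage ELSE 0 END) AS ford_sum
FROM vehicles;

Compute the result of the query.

1419170

vin=B99: ✓ → 49736
vin=B73: ✓ → 217495
vin=B27: ✓ → 165723
vin=B87: ✓ → 132113
vin=B38: ✓ → 16308
vin=B78: ✓ → 114912
vin=B40: ✓ → 61518
vin=B68: ✓ → 20106
vin=B79: ✓ → 210953
vin=B90: ✓ → 217805
vin=B33: ✓ → 212501
ford_sum = 49736 + 217495 + 165723 + 132113 + 16308 + 114912 + 61518 + 20106 + 210953 + 217805 + 212501 = 1419170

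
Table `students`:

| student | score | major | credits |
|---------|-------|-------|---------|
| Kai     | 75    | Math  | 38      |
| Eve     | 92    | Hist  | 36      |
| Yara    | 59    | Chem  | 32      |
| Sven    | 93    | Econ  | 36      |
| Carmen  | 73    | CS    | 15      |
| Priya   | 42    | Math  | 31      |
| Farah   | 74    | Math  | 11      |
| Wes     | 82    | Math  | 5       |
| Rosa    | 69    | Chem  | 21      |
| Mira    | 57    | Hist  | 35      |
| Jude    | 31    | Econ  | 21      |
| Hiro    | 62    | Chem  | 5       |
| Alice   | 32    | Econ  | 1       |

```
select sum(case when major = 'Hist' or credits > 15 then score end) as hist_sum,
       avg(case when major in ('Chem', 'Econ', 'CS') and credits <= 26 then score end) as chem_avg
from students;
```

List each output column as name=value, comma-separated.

hist_sum=518, chem_avg=53.4

[hist_sum: major = 'Hist' or credits > 15]
student=Kai: ✓ → 75
student=Eve: ✓ → 92
student=Yara: ✓ → 59
student=Sven: ✓ → 93
student=Carmen: ✗
student=Priya: ✓ → 42
student=Farah: ✗
student=Wes: ✗
student=Rosa: ✓ → 69
student=Mira: ✓ → 57
student=Jude: ✓ → 31
student=Hiro: ✗
student=Alice: ✗
hist_sum = 75 + 92 + 59 + 93 + 42 + 69 + 57 + 31 = 518
—
[chem_avg: major in ('Chem', 'Econ', 'CS') and credits <= 26]
student=Kai: ✗
student=Eve: ✗
student=Yara: ✗
student=Sven: ✗
student=Carmen: ✓ → 73
student=Priya: ✗
student=Farah: ✗
student=Wes: ✗
student=Rosa: ✓ → 69
student=Mira: ✗
student=Jude: ✓ → 31
student=Hiro: ✓ → 62
student=Alice: ✓ → 32
chem_avg = (73 + 69 + 31 + 62 + 32) / 5 = 53.4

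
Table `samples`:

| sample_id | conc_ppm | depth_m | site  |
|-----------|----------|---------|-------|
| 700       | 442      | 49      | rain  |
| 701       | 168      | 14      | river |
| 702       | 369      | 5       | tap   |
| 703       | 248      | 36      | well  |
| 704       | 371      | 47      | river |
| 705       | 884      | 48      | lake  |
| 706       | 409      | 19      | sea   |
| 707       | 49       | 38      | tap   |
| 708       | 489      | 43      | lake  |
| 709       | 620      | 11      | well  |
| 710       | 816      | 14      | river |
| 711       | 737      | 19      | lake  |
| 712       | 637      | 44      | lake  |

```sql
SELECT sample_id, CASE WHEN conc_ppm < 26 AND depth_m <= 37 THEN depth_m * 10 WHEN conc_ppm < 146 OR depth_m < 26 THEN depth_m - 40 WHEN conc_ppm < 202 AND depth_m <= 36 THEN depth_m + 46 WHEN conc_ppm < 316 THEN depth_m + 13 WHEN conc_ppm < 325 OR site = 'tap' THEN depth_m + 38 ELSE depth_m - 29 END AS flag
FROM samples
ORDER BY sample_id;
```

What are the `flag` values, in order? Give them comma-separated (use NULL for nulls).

20, -26, -35, 49, 18, 19, -21, -2, 14, -29, -26, -21, 15

sample_id=700: ELSE → 20
sample_id=701: conc_ppm < 146 OR depth_m < 26 → -26
sample_id=702: conc_ppm < 146 OR depth_m < 26 → -35
sample_id=703: conc_ppm < 316 → 49
sample_id=704: ELSE → 18
sample_id=705: ELSE → 19
sample_id=706: conc_ppm < 146 OR depth_m < 26 → -21
sample_id=707: conc_ppm < 146 OR depth_m < 26 → -2
sample_id=708: ELSE → 14
sample_id=709: conc_ppm < 146 OR depth_m < 26 → -29
sample_id=710: conc_ppm < 146 OR depth_m < 26 → -26
sample_id=711: conc_ppm < 146 OR depth_m < 26 → -21
sample_id=712: ELSE → 15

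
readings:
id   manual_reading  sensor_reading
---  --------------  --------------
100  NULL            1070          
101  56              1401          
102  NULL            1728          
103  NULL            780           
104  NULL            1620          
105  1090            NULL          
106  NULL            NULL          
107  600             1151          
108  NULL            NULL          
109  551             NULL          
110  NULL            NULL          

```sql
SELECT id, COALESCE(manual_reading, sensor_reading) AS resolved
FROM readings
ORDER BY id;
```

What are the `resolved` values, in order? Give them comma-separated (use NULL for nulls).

id=100: manual_reading=NULL, sensor_reading=1070 → 1070
id=101: manual_reading=56 → 56
id=102: manual_reading=NULL, sensor_reading=1728 → 1728
id=103: manual_reading=NULL, sensor_reading=780 → 780
id=104: manual_reading=NULL, sensor_reading=1620 → 1620
id=105: manual_reading=1090 → 1090
id=106: manual_reading=NULL, sensor_reading=NULL (all NULL) → NULL
id=107: manual_reading=600 → 600
id=108: manual_reading=NULL, sensor_reading=NULL (all NULL) → NULL
id=109: manual_reading=551 → 551
id=110: manual_reading=NULL, sensor_reading=NULL (all NULL) → NULL

1070, 56, 1728, 780, 1620, 1090, NULL, 600, NULL, 551, NULL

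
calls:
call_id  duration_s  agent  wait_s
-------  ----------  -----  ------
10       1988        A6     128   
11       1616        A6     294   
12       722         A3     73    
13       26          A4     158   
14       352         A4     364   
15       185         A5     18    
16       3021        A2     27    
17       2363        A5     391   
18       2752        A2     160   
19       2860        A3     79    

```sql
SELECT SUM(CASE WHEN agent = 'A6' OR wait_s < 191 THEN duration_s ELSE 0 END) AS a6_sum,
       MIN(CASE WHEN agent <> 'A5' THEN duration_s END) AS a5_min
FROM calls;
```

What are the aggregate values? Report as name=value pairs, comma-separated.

a6_sum=13170, a5_min=26

[a6_sum: agent = 'A6' OR wait_s < 191]
call_id=10: ✓ → 1988
call_id=11: ✓ → 1616
call_id=12: ✓ → 722
call_id=13: ✓ → 26
call_id=14: ✗
call_id=15: ✓ → 185
call_id=16: ✓ → 3021
call_id=17: ✗
call_id=18: ✓ → 2752
call_id=19: ✓ → 2860
a6_sum = 1988 + 1616 + 722 + 26 + 185 + 3021 + 2752 + 2860 = 13170
—
[a5_min: agent <> 'A5']
call_id=10: ✓ → 1988
call_id=11: ✓ → 1616
call_id=12: ✓ → 722
call_id=13: ✓ → 26
call_id=14: ✓ → 352
call_id=15: ✗
call_id=16: ✓ → 3021
call_id=17: ✗
call_id=18: ✓ → 2752
call_id=19: ✓ → 2860
a5_min = MIN(1988, 1616, 722, 26, 352, 3021, 2752, 2860) = 26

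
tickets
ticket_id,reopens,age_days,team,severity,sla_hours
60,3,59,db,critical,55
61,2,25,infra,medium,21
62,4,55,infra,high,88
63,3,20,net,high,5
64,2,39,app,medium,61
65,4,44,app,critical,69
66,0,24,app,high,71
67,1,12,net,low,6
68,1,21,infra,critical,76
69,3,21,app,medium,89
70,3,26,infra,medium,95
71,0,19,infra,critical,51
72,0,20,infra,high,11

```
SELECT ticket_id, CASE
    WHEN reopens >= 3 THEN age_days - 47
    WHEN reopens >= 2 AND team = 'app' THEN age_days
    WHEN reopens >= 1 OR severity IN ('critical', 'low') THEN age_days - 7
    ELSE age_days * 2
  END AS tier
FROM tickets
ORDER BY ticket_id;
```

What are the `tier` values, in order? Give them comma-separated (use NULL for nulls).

12, 18, 8, -27, 39, -3, 48, 5, 14, -26, -21, 12, 40

ticket_id=60: reopens >= 3 → 12
ticket_id=61: reopens >= 1 OR severity IN ('critical', 'low') → 18
ticket_id=62: reopens >= 3 → 8
ticket_id=63: reopens >= 3 → -27
ticket_id=64: reopens >= 2 AND team = 'app' → 39
ticket_id=65: reopens >= 3 → -3
ticket_id=66: ELSE → 48
ticket_id=67: reopens >= 1 OR severity IN ('critical', 'low') → 5
ticket_id=68: reopens >= 1 OR severity IN ('critical', 'low') → 14
ticket_id=69: reopens >= 3 → -26
ticket_id=70: reopens >= 3 → -21
ticket_id=71: reopens >= 1 OR severity IN ('critical', 'low') → 12
ticket_id=72: ELSE → 40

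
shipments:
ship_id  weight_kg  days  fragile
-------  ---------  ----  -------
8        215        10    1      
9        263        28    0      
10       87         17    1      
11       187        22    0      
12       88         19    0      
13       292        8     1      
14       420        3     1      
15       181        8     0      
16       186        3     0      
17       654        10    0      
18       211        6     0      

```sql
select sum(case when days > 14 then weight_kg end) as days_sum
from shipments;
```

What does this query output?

625

ship_id=8: ✗
ship_id=9: ✓ → 263
ship_id=10: ✓ → 87
ship_id=11: ✓ → 187
ship_id=12: ✓ → 88
ship_id=13: ✗
ship_id=14: ✗
ship_id=15: ✗
ship_id=16: ✗
ship_id=17: ✗
ship_id=18: ✗
days_sum = 263 + 87 + 187 + 88 = 625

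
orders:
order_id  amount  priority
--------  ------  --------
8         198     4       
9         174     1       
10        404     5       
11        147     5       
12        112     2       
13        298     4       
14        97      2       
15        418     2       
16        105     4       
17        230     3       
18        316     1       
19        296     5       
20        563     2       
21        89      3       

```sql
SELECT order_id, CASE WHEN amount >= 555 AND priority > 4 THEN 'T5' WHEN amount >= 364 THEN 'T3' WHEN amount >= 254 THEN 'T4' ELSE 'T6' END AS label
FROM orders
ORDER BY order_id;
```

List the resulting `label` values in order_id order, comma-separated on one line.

T6, T6, T3, T6, T6, T4, T6, T3, T6, T6, T4, T4, T3, T6

order_id=8: ELSE → T6
order_id=9: ELSE → T6
order_id=10: amount >= 364 → T3
order_id=11: ELSE → T6
order_id=12: ELSE → T6
order_id=13: amount >= 254 → T4
order_id=14: ELSE → T6
order_id=15: amount >= 364 → T3
order_id=16: ELSE → T6
order_id=17: ELSE → T6
order_id=18: amount >= 254 → T4
order_id=19: amount >= 254 → T4
order_id=20: amount >= 364 → T3
order_id=21: ELSE → T6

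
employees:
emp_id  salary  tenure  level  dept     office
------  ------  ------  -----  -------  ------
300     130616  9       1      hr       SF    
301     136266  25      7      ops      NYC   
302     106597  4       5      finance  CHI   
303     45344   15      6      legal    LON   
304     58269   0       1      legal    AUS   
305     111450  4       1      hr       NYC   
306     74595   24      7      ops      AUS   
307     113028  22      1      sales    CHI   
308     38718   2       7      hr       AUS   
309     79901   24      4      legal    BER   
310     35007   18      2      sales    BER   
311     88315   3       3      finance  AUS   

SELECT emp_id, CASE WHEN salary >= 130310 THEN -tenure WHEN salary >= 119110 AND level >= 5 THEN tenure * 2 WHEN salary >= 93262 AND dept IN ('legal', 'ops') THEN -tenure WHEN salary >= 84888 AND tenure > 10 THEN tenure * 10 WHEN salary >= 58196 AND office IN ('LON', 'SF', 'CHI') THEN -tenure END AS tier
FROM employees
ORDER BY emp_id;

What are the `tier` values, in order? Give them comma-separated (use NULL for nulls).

-9, -25, -4, NULL, NULL, NULL, NULL, 220, NULL, NULL, NULL, NULL

emp_id=300: salary >= 130310 → -9
emp_id=301: salary >= 130310 → -25
emp_id=302: salary >= 58196 AND office IN ('LON', 'SF', 'CHI') → -4
emp_id=303: (no match → NULL) → NULL
emp_id=304: (no match → NULL) → NULL
emp_id=305: (no match → NULL) → NULL
emp_id=306: (no match → NULL) → NULL
emp_id=307: salary >= 84888 AND tenure > 10 → 220
emp_id=308: (no match → NULL) → NULL
emp_id=309: (no match → NULL) → NULL
emp_id=310: (no match → NULL) → NULL
emp_id=311: (no match → NULL) → NULL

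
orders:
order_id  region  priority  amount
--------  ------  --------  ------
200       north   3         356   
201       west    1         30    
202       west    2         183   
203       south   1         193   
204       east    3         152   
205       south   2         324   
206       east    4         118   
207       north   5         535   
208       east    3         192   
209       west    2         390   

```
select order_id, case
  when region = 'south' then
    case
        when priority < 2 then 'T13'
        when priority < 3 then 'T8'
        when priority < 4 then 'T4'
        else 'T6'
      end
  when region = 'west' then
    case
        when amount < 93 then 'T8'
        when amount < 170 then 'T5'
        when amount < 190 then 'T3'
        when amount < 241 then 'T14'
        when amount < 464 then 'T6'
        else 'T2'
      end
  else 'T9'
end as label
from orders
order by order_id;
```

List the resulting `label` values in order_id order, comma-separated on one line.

order_id=200: region='north' → outer ELSE → T9
order_id=201: region='west' → inner[amount < 93] → T8
order_id=202: region='west' → inner[amount < 190] → T3
order_id=203: region='south' → inner[priority < 2] → T13
order_id=204: region='east' → outer ELSE → T9
order_id=205: region='south' → inner[priority < 3] → T8
order_id=206: region='east' → outer ELSE → T9
order_id=207: region='north' → outer ELSE → T9
order_id=208: region='east' → outer ELSE → T9
order_id=209: region='west' → inner[amount < 464] → T6

T9, T8, T3, T13, T9, T8, T9, T9, T9, T6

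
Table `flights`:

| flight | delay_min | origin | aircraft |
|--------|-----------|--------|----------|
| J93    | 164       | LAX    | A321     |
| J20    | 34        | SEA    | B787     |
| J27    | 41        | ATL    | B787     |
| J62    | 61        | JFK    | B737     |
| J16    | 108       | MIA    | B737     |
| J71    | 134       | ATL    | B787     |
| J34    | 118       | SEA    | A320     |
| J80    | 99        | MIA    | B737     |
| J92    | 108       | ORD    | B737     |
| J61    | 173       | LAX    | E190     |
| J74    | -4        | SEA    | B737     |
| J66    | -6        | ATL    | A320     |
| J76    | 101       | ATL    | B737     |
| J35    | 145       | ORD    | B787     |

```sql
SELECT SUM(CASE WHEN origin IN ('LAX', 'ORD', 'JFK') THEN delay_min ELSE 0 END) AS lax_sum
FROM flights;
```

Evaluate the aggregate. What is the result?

flight=J93: ✓ → 164
flight=J20: ✗
flight=J27: ✗
flight=J62: ✓ → 61
flight=J16: ✗
flight=J71: ✗
flight=J34: ✗
flight=J80: ✗
flight=J92: ✓ → 108
flight=J61: ✓ → 173
flight=J74: ✗
flight=J66: ✗
flight=J76: ✗
flight=J35: ✓ → 145
lax_sum = 164 + 61 + 108 + 173 + 145 = 651

651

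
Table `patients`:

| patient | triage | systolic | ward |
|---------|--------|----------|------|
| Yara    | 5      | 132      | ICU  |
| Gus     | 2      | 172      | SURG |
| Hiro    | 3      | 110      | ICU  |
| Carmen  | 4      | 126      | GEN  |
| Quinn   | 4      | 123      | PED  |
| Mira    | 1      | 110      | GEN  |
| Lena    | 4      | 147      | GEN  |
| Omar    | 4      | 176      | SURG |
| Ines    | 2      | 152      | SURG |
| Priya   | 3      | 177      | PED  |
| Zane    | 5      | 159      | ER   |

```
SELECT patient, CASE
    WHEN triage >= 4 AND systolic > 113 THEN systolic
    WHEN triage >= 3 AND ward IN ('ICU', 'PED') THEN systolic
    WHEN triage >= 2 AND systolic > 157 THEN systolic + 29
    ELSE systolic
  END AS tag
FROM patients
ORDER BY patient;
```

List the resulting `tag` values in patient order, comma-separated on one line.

126, 201, 110, 152, 147, 110, 176, 177, 123, 132, 159

patient=Carmen: triage >= 4 AND systolic > 113 → 126
patient=Gus: triage >= 2 AND systolic > 157 → 201
patient=Hiro: triage >= 3 AND ward IN ('ICU', 'PED') → 110
patient=Ines: ELSE → 152
patient=Lena: triage >= 4 AND systolic > 113 → 147
patient=Mira: ELSE → 110
patient=Omar: triage >= 4 AND systolic > 113 → 176
patient=Priya: triage >= 3 AND ward IN ('ICU', 'PED') → 177
patient=Quinn: triage >= 4 AND systolic > 113 → 123
patient=Yara: triage >= 4 AND systolic > 113 → 132
patient=Zane: triage >= 4 AND systolic > 113 → 159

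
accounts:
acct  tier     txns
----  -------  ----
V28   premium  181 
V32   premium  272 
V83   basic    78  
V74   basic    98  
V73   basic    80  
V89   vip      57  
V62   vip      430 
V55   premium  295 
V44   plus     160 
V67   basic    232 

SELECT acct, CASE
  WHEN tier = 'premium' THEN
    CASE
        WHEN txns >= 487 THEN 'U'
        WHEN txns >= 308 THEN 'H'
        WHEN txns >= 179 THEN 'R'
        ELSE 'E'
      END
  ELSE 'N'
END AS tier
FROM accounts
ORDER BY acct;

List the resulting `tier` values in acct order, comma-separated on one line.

R, R, N, R, N, N, N, N, N, N

acct=V28: tier='premium' → inner[txns >= 179] → R
acct=V32: tier='premium' → inner[txns >= 179] → R
acct=V44: tier='plus' → outer ELSE → N
acct=V55: tier='premium' → inner[txns >= 179] → R
acct=V62: tier='vip' → outer ELSE → N
acct=V67: tier='basic' → outer ELSE → N
acct=V73: tier='basic' → outer ELSE → N
acct=V74: tier='basic' → outer ELSE → N
acct=V83: tier='basic' → outer ELSE → N
acct=V89: tier='vip' → outer ELSE → N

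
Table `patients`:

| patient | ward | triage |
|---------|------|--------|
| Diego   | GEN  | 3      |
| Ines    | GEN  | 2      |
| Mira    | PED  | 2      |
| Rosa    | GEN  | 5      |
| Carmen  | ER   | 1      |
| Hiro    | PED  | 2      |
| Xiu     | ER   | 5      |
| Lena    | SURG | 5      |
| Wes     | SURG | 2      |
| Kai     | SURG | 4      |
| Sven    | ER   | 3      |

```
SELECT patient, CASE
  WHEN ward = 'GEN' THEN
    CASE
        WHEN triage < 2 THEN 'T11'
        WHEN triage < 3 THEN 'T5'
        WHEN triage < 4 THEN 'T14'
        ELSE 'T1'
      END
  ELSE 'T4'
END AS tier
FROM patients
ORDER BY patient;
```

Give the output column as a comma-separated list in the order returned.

T4, T14, T4, T5, T4, T4, T4, T1, T4, T4, T4

patient=Carmen: ward='ER' → outer ELSE → T4
patient=Diego: ward='GEN' → inner[triage < 4] → T14
patient=Hiro: ward='PED' → outer ELSE → T4
patient=Ines: ward='GEN' → inner[triage < 3] → T5
patient=Kai: ward='SURG' → outer ELSE → T4
patient=Lena: ward='SURG' → outer ELSE → T4
patient=Mira: ward='PED' → outer ELSE → T4
patient=Rosa: ward='GEN' → inner[ELSE] → T1
patient=Sven: ward='ER' → outer ELSE → T4
patient=Wes: ward='SURG' → outer ELSE → T4
patient=Xiu: ward='ER' → outer ELSE → T4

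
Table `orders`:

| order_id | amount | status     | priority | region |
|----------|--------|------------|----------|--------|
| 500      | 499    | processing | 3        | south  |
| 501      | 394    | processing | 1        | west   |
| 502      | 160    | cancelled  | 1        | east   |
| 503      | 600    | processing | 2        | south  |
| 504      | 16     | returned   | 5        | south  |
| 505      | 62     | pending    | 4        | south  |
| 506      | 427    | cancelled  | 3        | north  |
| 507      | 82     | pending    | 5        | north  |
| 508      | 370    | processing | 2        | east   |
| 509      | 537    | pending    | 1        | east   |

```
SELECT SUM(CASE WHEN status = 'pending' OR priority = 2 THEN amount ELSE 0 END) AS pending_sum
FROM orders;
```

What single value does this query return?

order_id=500: ✗
order_id=501: ✗
order_id=502: ✗
order_id=503: ✓ → 600
order_id=504: ✗
order_id=505: ✓ → 62
order_id=506: ✗
order_id=507: ✓ → 82
order_id=508: ✓ → 370
order_id=509: ✓ → 537
pending_sum = 600 + 62 + 82 + 370 + 537 = 1651

1651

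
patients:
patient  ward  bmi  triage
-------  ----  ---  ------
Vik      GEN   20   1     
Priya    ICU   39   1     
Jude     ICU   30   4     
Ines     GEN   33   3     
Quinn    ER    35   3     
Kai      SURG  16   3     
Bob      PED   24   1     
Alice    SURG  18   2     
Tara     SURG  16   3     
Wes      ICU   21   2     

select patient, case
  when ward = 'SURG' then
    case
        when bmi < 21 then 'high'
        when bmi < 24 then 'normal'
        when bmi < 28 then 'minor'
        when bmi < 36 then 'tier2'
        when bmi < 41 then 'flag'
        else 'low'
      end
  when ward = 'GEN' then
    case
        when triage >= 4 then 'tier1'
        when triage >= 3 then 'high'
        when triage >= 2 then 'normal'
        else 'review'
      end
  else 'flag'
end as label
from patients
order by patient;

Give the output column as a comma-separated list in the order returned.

patient=Alice: ward='SURG' → inner[bmi < 21] → high
patient=Bob: ward='PED' → outer ELSE → flag
patient=Ines: ward='GEN' → inner[triage >= 3] → high
patient=Jude: ward='ICU' → outer ELSE → flag
patient=Kai: ward='SURG' → inner[bmi < 21] → high
patient=Priya: ward='ICU' → outer ELSE → flag
patient=Quinn: ward='ER' → outer ELSE → flag
patient=Tara: ward='SURG' → inner[bmi < 21] → high
patient=Vik: ward='GEN' → inner[ELSE] → review
patient=Wes: ward='ICU' → outer ELSE → flag

high, flag, high, flag, high, flag, flag, high, review, flag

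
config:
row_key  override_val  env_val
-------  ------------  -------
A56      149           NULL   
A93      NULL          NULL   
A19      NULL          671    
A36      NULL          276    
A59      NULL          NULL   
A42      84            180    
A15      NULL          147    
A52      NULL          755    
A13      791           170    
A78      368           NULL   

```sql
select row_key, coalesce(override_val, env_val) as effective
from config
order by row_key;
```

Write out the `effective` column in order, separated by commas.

791, 147, 671, 276, 84, 755, 149, NULL, 368, NULL

row_key=A13: override_val=791 → 791
row_key=A15: override_val=NULL, env_val=147 → 147
row_key=A19: override_val=NULL, env_val=671 → 671
row_key=A36: override_val=NULL, env_val=276 → 276
row_key=A42: override_val=84 → 84
row_key=A52: override_val=NULL, env_val=755 → 755
row_key=A56: override_val=149 → 149
row_key=A59: override_val=NULL, env_val=NULL (all NULL) → NULL
row_key=A78: override_val=368 → 368
row_key=A93: override_val=NULL, env_val=NULL (all NULL) → NULL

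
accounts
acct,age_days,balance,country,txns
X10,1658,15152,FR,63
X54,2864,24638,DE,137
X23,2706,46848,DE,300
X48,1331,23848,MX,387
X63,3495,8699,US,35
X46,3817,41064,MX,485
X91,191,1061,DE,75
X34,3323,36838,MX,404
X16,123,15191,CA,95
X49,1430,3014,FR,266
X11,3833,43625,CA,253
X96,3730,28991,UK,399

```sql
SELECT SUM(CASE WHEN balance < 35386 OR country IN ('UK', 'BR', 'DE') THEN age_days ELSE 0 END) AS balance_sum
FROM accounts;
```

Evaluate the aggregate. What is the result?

17528

acct=X10: ✓ → 1658
acct=X54: ✓ → 2864
acct=X23: ✓ → 2706
acct=X48: ✓ → 1331
acct=X63: ✓ → 3495
acct=X46: ✗
acct=X91: ✓ → 191
acct=X34: ✗
acct=X16: ✓ → 123
acct=X49: ✓ → 1430
acct=X11: ✗
acct=X96: ✓ → 3730
balance_sum = 1658 + 2864 + 2706 + 1331 + 3495 + 191 + 123 + 1430 + 3730 = 17528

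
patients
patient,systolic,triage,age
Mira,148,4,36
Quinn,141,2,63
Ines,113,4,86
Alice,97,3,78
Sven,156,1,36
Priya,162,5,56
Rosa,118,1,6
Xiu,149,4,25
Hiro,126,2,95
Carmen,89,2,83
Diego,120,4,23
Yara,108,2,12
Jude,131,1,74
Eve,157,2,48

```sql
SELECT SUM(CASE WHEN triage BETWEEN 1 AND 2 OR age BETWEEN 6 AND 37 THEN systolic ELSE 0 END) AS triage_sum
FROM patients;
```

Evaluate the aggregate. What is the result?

patient=Mira: ✓ → 148
patient=Quinn: ✓ → 141
patient=Ines: ✗
patient=Alice: ✗
patient=Sven: ✓ → 156
patient=Priya: ✗
patient=Rosa: ✓ → 118
patient=Xiu: ✓ → 149
patient=Hiro: ✓ → 126
patient=Carmen: ✓ → 89
patient=Diego: ✓ → 120
patient=Yara: ✓ → 108
patient=Jude: ✓ → 131
patient=Eve: ✓ → 157
triage_sum = 148 + 141 + 156 + 118 + 149 + 126 + 89 + 120 + 108 + 131 + 157 = 1443

1443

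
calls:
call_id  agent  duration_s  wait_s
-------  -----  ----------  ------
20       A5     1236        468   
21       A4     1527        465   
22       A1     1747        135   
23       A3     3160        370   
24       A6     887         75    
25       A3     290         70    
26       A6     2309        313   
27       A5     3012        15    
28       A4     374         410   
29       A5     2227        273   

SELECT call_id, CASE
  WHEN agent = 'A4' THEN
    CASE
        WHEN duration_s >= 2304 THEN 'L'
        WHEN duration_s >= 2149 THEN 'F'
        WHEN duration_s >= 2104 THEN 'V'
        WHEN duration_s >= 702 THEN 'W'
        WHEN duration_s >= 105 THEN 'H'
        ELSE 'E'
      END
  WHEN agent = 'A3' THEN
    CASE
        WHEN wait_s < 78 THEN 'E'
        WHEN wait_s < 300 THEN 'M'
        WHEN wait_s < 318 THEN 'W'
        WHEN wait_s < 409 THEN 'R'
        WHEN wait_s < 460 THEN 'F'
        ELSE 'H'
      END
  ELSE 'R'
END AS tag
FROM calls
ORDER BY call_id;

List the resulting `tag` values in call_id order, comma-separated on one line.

R, W, R, R, R, E, R, R, H, R

call_id=20: agent='A5' → outer ELSE → R
call_id=21: agent='A4' → inner[duration_s >= 702] → W
call_id=22: agent='A1' → outer ELSE → R
call_id=23: agent='A3' → inner[wait_s < 409] → R
call_id=24: agent='A6' → outer ELSE → R
call_id=25: agent='A3' → inner[wait_s < 78] → E
call_id=26: agent='A6' → outer ELSE → R
call_id=27: agent='A5' → outer ELSE → R
call_id=28: agent='A4' → inner[duration_s >= 105] → H
call_id=29: agent='A5' → outer ELSE → R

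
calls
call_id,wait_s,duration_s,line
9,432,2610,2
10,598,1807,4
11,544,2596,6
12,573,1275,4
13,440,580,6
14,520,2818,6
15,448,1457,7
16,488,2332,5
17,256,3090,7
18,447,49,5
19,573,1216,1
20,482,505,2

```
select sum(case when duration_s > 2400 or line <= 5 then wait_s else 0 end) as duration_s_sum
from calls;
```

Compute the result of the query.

4913

call_id=9: ✓ → 432
call_id=10: ✓ → 598
call_id=11: ✓ → 544
call_id=12: ✓ → 573
call_id=13: ✗
call_id=14: ✓ → 520
call_id=15: ✗
call_id=16: ✓ → 488
call_id=17: ✓ → 256
call_id=18: ✓ → 447
call_id=19: ✓ → 573
call_id=20: ✓ → 482
duration_s_sum = 432 + 598 + 544 + 573 + 520 + 488 + 256 + 447 + 573 + 482 = 4913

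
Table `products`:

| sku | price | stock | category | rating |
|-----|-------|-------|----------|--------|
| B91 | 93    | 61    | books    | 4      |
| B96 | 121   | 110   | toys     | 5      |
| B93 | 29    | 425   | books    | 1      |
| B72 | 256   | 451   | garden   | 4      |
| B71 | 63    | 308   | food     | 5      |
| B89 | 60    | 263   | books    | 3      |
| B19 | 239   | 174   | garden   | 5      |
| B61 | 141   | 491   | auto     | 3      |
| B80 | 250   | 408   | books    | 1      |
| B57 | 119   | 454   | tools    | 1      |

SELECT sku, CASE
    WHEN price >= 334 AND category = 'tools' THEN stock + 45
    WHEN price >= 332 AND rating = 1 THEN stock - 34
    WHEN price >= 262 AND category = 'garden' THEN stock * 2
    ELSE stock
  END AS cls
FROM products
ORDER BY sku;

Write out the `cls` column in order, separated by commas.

sku=B19: ELSE → 174
sku=B57: ELSE → 454
sku=B61: ELSE → 491
sku=B71: ELSE → 308
sku=B72: ELSE → 451
sku=B80: ELSE → 408
sku=B89: ELSE → 263
sku=B91: ELSE → 61
sku=B93: ELSE → 425
sku=B96: ELSE → 110

174, 454, 491, 308, 451, 408, 263, 61, 425, 110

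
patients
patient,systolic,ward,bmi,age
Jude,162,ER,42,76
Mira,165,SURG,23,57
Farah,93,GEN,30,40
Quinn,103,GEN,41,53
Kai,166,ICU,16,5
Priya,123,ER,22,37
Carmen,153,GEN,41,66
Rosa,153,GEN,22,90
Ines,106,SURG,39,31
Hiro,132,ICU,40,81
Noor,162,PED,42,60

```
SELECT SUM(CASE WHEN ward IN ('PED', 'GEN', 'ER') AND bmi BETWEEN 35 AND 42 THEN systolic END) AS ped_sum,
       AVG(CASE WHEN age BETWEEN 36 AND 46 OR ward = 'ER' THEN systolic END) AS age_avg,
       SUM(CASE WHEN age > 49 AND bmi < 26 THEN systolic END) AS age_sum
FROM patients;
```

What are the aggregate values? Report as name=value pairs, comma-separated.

ped_sum=580, age_avg=126, age_sum=318

[ped_sum: ward IN ('PED', 'GEN', 'ER') AND bmi BETWEEN 35 AND 42]
patient=Jude: ✓ → 162
patient=Mira: ✗
patient=Farah: ✗
patient=Quinn: ✓ → 103
patient=Kai: ✗
patient=Priya: ✗
patient=Carmen: ✓ → 153
patient=Rosa: ✗
patient=Ines: ✗
patient=Hiro: ✗
patient=Noor: ✓ → 162
ped_sum = 162 + 103 + 153 + 162 = 580
—
[age_avg: age BETWEEN 36 AND 46 OR ward = 'ER']
patient=Jude: ✓ → 162
patient=Mira: ✗
patient=Farah: ✓ → 93
patient=Quinn: ✗
patient=Kai: ✗
patient=Priya: ✓ → 123
patient=Carmen: ✗
patient=Rosa: ✗
patient=Ines: ✗
patient=Hiro: ✗
patient=Noor: ✗
age_avg = (162 + 93 + 123) / 3 = 126
—
[age_sum: age > 49 AND bmi < 26]
patient=Jude: ✗
patient=Mira: ✓ → 165
patient=Farah: ✗
patient=Quinn: ✗
patient=Kai: ✗
patient=Priya: ✗
patient=Carmen: ✗
patient=Rosa: ✓ → 153
patient=Ines: ✗
patient=Hiro: ✗
patient=Noor: ✗
age_sum = 165 + 153 = 318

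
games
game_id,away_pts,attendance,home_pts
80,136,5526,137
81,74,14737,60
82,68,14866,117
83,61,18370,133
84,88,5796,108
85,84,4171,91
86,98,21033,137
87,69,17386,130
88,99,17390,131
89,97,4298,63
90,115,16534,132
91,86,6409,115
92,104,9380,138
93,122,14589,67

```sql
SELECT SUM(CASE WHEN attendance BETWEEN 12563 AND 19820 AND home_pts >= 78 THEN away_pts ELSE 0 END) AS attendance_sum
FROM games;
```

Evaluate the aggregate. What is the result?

game_id=80: ✗
game_id=81: ✗
game_id=82: ✓ → 68
game_id=83: ✓ → 61
game_id=84: ✗
game_id=85: ✗
game_id=86: ✗
game_id=87: ✓ → 69
game_id=88: ✓ → 99
game_id=89: ✗
game_id=90: ✓ → 115
game_id=91: ✗
game_id=92: ✗
game_id=93: ✗
attendance_sum = 68 + 61 + 69 + 99 + 115 = 412

412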